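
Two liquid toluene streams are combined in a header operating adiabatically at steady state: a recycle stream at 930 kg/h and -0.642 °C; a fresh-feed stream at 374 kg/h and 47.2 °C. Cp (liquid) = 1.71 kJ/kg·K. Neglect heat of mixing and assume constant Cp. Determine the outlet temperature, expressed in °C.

T_out = 13.1 °C

Energy balance with Q = 0: Σ ṁᵢCp,ᵢ(T_out − Tᵢ) = 0
Σ ṁᵢCp,ᵢTᵢ = 930×1.71×-0.642 + 374×1.71×47.2 = 29165
Σ ṁᵢCp,ᵢ = 930×1.71 + 374×1.71 = 2229.8
T_out = 29165 / 2229.8 = 13.08 °C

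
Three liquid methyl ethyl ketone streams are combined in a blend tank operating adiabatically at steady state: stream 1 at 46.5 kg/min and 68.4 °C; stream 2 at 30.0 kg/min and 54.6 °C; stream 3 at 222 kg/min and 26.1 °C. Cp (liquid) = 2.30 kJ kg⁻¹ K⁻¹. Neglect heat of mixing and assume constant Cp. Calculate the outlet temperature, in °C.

Adiabatic, steady state ⇒ Σ ṁᵢCp,ᵢ(T_out − Tᵢ) = 0
Σ ṁᵢCp,ᵢTᵢ = 46.5×2.30×68.4 + 30.0×2.30×54.6 + 222×2.30×26.1 = 24409
Σ ṁᵢCp,ᵢ = 46.5×2.30 + 30.0×2.30 + 222×2.30 = 686.55
T_out = 24409 / 686.55 = 35.554 °C

T_out = 35.6 °C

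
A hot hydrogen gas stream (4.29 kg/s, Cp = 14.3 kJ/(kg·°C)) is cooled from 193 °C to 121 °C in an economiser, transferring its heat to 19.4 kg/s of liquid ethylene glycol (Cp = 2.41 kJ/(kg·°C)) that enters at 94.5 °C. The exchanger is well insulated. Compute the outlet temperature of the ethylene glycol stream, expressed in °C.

Heat released by hot stream: Q = 4.29 × 14.3 × (193 − 121) = 4417 kJ/s
Energy balance on cold side (adiabatic exchanger): Q = ṁ_c·Cp_c·(T_c,out − T_c,in)
T_c,out = 94.5 + 4417/(19.4 × 2.41) = 188.97 °C

T_c,out = 189 °C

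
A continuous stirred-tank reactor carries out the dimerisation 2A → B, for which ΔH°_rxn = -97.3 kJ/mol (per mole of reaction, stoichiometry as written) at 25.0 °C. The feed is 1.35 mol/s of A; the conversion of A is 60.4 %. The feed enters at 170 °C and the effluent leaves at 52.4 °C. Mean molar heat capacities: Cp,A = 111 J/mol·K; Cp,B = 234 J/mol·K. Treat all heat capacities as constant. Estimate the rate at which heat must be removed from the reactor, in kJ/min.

Extent of reaction ξ = 0.604 × 1.35 / 2 = 0.4077 mol/s
Reaction term: ξ·ΔH°_rxn = 0.4077 × -97.3 = -39.669 kJ/s
Sensible, feed 170→25 °C: -21.728 kJ/s
Outlet flows (mol/s): A 0.5346, B 0.4077
Sensible, products 25→52.4 °C: 4.2399 kJ/s
Q = ΔH = -57.158 kJ/s = -57.158 kW
Heat removed = 3429.5 kJ/min

Q_out = 3430 kJ/min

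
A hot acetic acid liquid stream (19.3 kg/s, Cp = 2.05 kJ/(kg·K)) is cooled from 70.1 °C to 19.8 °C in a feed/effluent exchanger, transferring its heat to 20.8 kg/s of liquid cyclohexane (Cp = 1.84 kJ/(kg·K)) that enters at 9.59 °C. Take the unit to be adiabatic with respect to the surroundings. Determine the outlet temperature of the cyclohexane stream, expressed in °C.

T_c,out = 61.6 °C

Heat released by hot stream: Q = 19.3 × 2.05 × (70.1 − 19.8) = 1990.1 kJ/s
Energy balance on cold side (adiabatic exchanger): Q = ṁ_c·Cp_c·(T_c,out − T_c,in)
T_c,out = 9.59 + 1990.1/(20.8 × 1.84) = 61.589 °C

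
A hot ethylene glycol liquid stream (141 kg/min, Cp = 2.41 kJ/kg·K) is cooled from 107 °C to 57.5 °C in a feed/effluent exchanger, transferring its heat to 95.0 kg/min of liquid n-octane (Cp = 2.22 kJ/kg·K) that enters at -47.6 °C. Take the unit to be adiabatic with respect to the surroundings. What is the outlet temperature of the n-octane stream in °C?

T_c,out = 32.2 °C

Heat released by hot stream: Q = 141 × 2.41 × (107 − 57.5) = 16821 kJ/min
Energy balance on cold side (adiabatic exchanger): Q = ṁ_c·Cp_c·(T_c,out − T_c,in)
T_c,out = -47.6 + 16821/(95.0 × 2.22) = 32.156 °C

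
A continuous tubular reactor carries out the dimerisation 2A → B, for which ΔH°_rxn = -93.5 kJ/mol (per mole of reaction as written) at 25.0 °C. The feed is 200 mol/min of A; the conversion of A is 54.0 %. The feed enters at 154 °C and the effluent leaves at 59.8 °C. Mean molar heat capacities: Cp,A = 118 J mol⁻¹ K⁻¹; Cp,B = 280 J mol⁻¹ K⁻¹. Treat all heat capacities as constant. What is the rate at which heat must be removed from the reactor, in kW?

Q_out = 120 kW

Extent of reaction ξ = 0.540 × 200 / 2 = 54 mol/min
Reaction term: ξ·ΔH°_rxn = 54 × -93.5 = -5049 kJ/min
Sensible, feed 154→25 °C: -3044.4 kJ/min
Outlet flows (mol/min): A 92, B 54
Sensible, products 25→59.8 °C: 903.96 kJ/min
Q = ΔH = -7189.4 kJ/min = -119.82 kW
Heat removed = 119.82 kW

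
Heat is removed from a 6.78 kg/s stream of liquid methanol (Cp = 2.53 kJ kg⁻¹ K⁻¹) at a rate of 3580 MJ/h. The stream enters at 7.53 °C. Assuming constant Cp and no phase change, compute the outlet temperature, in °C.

T_out = -50.4 °C

Q = 3580 MJ/h = 994.44 kJ/s
ΔT = Q/(ṁ·Cp) = 994.44/(6.78×2.53) = 57.974 K
T_out = 7.53 − 57.974 = -50.444 °C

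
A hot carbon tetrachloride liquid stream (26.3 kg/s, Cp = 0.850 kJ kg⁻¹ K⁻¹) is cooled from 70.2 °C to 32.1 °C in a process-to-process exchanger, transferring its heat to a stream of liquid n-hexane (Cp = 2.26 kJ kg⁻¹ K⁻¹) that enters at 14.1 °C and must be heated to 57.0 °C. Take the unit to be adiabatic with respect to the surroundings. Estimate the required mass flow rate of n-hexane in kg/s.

Heat released by hot stream: Q = 26.3 × 0.850 × (70.2 − 32.1) = 851.73 kJ/s
Energy balance on cold side (adiabatic exchanger): Q = ṁ_c·Cp_c·(T_c,out − T_c,in)
ṁ_c = 851.73 / [2.26 × (57.0 − 14.1)] = 8.7848 kg/s

ṁ_c = 8.78 kg/s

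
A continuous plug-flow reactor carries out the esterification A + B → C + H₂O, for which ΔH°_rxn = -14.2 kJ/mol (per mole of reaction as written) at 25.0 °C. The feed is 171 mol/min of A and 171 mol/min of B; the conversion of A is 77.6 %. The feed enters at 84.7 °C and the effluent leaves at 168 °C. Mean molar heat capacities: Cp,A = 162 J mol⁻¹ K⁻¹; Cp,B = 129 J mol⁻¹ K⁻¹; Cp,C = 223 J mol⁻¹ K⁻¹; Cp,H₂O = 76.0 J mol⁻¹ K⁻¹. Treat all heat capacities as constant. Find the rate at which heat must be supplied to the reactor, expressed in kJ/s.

Q_in = 40.2 kJ/s

Extent of reaction ξ = 0.776 × 171 = 132.7 mol/min
Reaction term: ξ·ΔH°_rxn = 132.7 × -14.2 = -1884.3 kJ/min
Sensible, feed 84.7→25 °C: -2970.7 kJ/min
Outlet flows (mol/min): A 38.304, B 38.304, C 132.7, H₂O 132.7
Sensible, products 25→168 °C: 7267.6 kJ/min
Q = ΔH = 2412.6 kJ/min = 40.21 kW
Heat supplied = 40.21 kJ/s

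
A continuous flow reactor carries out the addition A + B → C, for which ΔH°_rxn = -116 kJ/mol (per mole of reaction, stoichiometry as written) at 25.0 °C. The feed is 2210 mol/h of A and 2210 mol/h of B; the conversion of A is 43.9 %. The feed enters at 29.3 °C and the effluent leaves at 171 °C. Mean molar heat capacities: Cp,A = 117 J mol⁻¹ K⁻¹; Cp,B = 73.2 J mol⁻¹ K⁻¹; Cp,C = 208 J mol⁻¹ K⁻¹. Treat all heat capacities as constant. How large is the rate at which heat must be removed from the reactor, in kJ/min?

Extent of reaction ξ = 0.439 × 2210 = 970.19 mol/h
Reaction term: ξ·ΔH°_rxn = 970.19 × -116 = -112540 kJ/h
Sensible, feed 29.3→25 °C: -1807.5 kJ/h
Outlet flows (mol/h): A 1239.8, B 1239.8, C 970.19
Sensible, products 25→171 °C: 63891 kJ/h
Q = ΔH = -50458 kJ/h = -14.016 kW
Heat removed = 840.97 kJ/min

Q_out = 841 kJ/min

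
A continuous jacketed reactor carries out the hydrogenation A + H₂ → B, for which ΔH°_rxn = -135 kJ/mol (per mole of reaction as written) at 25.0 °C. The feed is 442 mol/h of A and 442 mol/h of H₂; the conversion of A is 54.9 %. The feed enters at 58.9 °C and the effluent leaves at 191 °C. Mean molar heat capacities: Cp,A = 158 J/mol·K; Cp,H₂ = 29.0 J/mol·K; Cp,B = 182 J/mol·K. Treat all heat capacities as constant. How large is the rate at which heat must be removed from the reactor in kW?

Q_out = 6.12 kW

Extent of reaction ξ = 0.549 × 442 = 242.66 mol/h
Reaction term: ξ·ΔH°_rxn = 242.66 × -135 = -32759 kJ/h
Sensible, feed 58.9→25 °C: -2802 kJ/h
Outlet flows (mol/h): A 199.34, H₂ 199.34, B 242.66
Sensible, products 25→191 °C: 13519 kJ/h
Q = ΔH = -22042 kJ/h = -6.1227 kW
Heat removed = 6.1227 kW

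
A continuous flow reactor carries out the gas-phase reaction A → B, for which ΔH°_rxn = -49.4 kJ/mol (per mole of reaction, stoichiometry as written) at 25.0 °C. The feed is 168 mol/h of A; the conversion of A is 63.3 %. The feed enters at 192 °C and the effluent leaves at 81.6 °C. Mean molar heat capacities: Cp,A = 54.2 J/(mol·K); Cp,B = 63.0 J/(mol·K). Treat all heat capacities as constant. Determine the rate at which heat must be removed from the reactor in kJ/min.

Q_out = 103 kJ/min

Extent of reaction ξ = 0.633 × 168 = 106.34 mol/h
Reaction term: ξ·ΔH°_rxn = 106.34 × -49.4 = -5253.4 kJ/h
Sensible, feed 192→25 °C: -1520.6 kJ/h
Outlet flows (mol/h): A 61.656, B 106.34
Sensible, products 25→81.6 °C: 568.34 kJ/h
Q = ΔH = -6205.7 kJ/h = -1.7238 kW
Heat removed = 103.43 kJ/min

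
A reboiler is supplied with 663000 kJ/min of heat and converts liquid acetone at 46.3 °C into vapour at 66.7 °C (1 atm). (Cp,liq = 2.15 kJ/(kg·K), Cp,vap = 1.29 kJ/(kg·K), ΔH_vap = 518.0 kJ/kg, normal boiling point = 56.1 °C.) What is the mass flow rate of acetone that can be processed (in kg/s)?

ṁ = 20.0 kg/s

Δh = 2.15×(56.1−46.3) + 518.0 + 1.29×(66.7−56.1) = 552.74 kJ/kg
Q = 663000 kJ/min = 11050 kJ/s = 11050 kJ/s
ṁ = Q/Δh = 11050 / 552.74 = 19.991 kg/s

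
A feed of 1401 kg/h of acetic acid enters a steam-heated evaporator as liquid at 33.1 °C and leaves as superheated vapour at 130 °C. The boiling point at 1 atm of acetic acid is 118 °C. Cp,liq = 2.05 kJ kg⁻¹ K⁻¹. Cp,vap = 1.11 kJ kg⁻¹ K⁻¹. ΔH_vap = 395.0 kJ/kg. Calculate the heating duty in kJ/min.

liquid 33.1→118 °C: 174.04 kJ/kg
vaporisation at 118 °C: 395 kJ/kg
vapour 118→130 °C: 13.32 kJ/kg
Δh = 174.04 + 395 + 13.32 = 582.37 kJ/kg
Q = ṁ·Δh = 1401 kg/h × 582.37 kJ/kg = 815890 kJ/h
|Q| = 226.64 kW = 13598 kJ/min

Q = 13600 kJ/min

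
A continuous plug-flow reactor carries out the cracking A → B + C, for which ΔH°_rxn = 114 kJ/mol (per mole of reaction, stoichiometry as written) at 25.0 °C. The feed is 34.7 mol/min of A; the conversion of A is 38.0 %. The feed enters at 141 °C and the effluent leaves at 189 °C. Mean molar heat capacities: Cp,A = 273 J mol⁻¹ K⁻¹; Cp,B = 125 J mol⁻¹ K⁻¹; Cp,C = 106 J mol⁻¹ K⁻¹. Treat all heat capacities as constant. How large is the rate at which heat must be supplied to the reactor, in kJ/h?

Extent of reaction ξ = 0.380 × 34.7 = 13.186 mol/min
Reaction term: ξ·ΔH°_rxn = 13.186 × 114 = 1503.2 kJ/min
Sensible, feed 141→25 °C: -1098.9 kJ/min
Outlet flows (mol/min): A 21.514, B 13.186, C 13.186
Sensible, products 25→189 °C: 1462.8 kJ/min
Q = ΔH = 1867.1 kJ/min = 31.118 kW
Heat supplied = 112030 kJ/h

Q_in = 112000 kJ/h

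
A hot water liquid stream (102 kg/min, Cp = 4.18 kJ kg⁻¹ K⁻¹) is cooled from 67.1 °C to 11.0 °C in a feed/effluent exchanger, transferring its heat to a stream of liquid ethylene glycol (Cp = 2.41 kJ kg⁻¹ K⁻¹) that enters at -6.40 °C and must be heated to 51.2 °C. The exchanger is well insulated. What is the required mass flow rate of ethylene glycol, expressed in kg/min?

Heat released by hot stream: Q = 102 × 4.18 × (67.1 − 11.0) = 23919 kJ/min
Energy balance on cold side (adiabatic exchanger): Q = ṁ_c·Cp_c·(T_c,out − T_c,in)
ṁ_c = 23919 / [2.41 × (51.2 − -6.40)] = 172.31 kg/min

ṁ_c = 172 kg/min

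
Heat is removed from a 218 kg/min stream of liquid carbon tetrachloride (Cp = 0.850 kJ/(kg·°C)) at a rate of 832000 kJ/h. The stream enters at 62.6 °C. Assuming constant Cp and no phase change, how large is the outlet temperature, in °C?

Q = 832000 kJ/h = 13867 kJ/min
ΔT = Q/(ṁ·Cp) = 13867/(218×0.850) = 74.834 K
T_out = 62.6 − 74.834 = -12.234 °C

T_out = -12.2 °C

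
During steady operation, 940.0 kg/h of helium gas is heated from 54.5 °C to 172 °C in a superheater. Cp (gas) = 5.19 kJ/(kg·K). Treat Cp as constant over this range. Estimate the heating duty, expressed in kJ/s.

Q = 159 kJ/s

Q = ṁ·Cp·ΔT = 940.0 × 5.19 × (172 − 54.5) = 573240 kJ/h
Converting: 573240 / 3600 s = 159.23 kW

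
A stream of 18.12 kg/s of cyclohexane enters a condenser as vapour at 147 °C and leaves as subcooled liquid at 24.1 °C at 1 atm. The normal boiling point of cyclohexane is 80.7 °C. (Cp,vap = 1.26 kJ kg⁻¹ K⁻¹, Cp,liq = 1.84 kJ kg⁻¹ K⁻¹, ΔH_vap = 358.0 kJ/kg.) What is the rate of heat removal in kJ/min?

Q_c = 593000 kJ/min

vapour 147→80.7 °C: -83.538 kJ/kg
condensation at 80.7 °C: -358 kJ/kg
liquid 80.7→24.1 °C: -104.14 kJ/kg
Δh = -83.538 + -358 + -104.14 = -545.68 kJ/kg
Q = ṁ·Δh = 18.12 kg/s × -545.68 kJ/kg = -9887.8 kJ/s
|Q| = 9887.8 kW = 593270 kJ/min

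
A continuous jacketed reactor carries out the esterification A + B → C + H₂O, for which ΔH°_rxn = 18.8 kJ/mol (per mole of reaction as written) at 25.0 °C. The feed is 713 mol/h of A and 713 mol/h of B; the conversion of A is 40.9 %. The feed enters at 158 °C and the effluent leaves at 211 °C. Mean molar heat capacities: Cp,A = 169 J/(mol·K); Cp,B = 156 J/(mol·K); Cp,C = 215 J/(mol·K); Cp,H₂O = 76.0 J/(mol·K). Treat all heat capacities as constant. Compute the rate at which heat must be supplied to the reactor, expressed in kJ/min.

Extent of reaction ξ = 0.409 × 713 = 291.62 mol/h
Reaction term: ξ·ΔH°_rxn = 291.62 × 18.8 = 5482.4 kJ/h
Sensible, feed 158→25 °C: -30819 kJ/h
Outlet flows (mol/h): A 421.38, B 421.38, C 291.62, H₂O 291.62
Sensible, products 25→211 °C: 41257 kJ/h
Q = ΔH = 15920 kJ/h = 4.4221 kW
Heat supplied = 265.33 kJ/min

Q_in = 265 kJ/min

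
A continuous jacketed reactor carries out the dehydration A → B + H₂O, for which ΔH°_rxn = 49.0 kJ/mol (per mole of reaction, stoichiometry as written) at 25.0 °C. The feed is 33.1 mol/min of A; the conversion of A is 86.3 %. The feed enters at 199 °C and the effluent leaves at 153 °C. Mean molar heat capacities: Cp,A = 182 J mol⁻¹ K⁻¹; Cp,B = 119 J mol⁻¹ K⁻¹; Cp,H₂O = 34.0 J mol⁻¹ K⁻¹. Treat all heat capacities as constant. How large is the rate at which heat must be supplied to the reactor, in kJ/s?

Q_in = 16.9 kJ/s

Extent of reaction ξ = 0.863 × 33.1 = 28.565 mol/min
Reaction term: ξ·ΔH°_rxn = 28.565 × 49.0 = 1399.7 kJ/min
Sensible, feed 199→25 °C: -1048.2 kJ/min
Outlet flows (mol/min): A 4.5347, B 28.565, H₂O 28.565
Sensible, products 25→153 °C: 665.06 kJ/min
Q = ΔH = 1016.6 kJ/min = 16.943 kW
Heat supplied = 16.943 kJ/s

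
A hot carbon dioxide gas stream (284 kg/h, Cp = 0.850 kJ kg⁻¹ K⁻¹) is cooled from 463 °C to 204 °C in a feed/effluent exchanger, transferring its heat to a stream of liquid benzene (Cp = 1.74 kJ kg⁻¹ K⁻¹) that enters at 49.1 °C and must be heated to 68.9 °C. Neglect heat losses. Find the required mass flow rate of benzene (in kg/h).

ṁ_c = 1810 kg/h

Heat released by hot stream: Q = 284 × 0.850 × (463 − 204) = 62523 kJ/h
Energy balance on cold side (adiabatic exchanger): Q = ṁ_c·Cp_c·(T_c,out − T_c,in)
ṁ_c = 62523 / [1.74 × (68.9 − 49.1)] = 1814.8 kg/h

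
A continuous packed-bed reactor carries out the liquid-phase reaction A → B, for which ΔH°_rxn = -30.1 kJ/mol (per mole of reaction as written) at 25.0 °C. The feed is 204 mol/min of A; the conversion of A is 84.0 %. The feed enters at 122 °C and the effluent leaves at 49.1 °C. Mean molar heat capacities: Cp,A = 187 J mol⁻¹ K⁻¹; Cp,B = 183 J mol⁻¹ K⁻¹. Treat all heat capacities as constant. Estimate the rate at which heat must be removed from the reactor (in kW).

Q_out = 133 kW

Extent of reaction ξ = 0.840 × 204 = 171.36 mol/min
Reaction term: ξ·ΔH°_rxn = 171.36 × -30.1 = -5157.9 kJ/min
Sensible, feed 122→25 °C: -3700.4 kJ/min
Outlet flows (mol/min): A 32.64, B 171.36
Sensible, products 25→49.1 °C: 902.85 kJ/min
Q = ΔH = -7955.4 kJ/min = -132.59 kW
Heat removed = 132.59 kW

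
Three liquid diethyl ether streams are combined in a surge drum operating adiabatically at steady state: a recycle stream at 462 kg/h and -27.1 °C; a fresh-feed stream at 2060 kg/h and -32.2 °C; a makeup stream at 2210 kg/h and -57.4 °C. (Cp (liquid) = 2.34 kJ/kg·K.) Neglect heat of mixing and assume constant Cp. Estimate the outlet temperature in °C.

Adiabatic, steady state ⇒ Σ ṁᵢCp,ᵢ(T_out − Tᵢ) = 0
T_out = Σ ṁᵢCp,ᵢTᵢ / Σ ṁᵢCp,ᵢ
      = -481350 / 11073 = -43.471 °C

T_out = -43.5 °C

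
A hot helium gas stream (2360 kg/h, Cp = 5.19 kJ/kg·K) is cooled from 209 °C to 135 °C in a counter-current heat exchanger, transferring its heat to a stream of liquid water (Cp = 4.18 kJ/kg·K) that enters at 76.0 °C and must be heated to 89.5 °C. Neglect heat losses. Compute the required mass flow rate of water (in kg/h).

ṁ_c = 16100 kg/h

Heat released by hot stream: Q = 2360 × 5.19 × (209 − 135) = 906380 kJ/h
Energy balance on cold side (adiabatic exchanger): Q = ṁ_c·Cp_c·(T_c,out − T_c,in)
ṁ_c = 906380 / [4.18 × (89.5 − 76.0)] = 16062 kg/h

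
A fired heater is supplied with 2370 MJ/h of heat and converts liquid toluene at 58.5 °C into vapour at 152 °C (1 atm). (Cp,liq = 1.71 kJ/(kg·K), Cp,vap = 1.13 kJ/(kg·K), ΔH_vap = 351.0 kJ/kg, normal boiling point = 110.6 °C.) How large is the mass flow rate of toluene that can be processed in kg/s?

Δh = 1.71×(110.6−58.5) + 351.0 + 1.13×(152−110.6) = 486.87 kJ/kg
Q = 2370 MJ/h = 658.33 kJ/s = 658.33 kJ/s
ṁ = Q/Δh = 658.33 / 486.87 = 1.3522 kg/s

ṁ = 1.35 kg/s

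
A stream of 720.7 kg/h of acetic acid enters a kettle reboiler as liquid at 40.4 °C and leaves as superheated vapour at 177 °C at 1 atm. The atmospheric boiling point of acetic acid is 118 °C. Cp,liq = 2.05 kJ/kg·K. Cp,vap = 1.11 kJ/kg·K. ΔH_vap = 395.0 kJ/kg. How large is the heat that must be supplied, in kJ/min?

liquid 40.4→118 °C: 159.08 kJ/kg
vaporisation at 118 °C: 395 kJ/kg
vapour 118→177 °C: 65.49 kJ/kg
Δh = 159.08 + 395 + 65.49 = 619.57 kJ/kg
Q = ṁ·Δh = 720.7 kg/h × 619.57 kJ/kg = 446520 kJ/h
|Q| = 124.03 kW = 7442.1 kJ/min

Q = 7440 kJ/min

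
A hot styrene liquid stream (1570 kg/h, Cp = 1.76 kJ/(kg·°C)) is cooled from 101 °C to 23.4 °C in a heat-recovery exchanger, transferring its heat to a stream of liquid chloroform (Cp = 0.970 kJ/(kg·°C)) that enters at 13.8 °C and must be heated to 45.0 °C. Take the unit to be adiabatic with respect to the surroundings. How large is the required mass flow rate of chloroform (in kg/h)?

Heat released by hot stream: Q = 1570 × 1.76 × (101 − 23.4) = 214420 kJ/h
Energy balance on cold side (adiabatic exchanger): Q = ṁ_c·Cp_c·(T_c,out − T_c,in)
ṁ_c = 214420 / [0.970 × (45.0 − 13.8)] = 7085.1 kg/h

ṁ_c = 7090 kg/h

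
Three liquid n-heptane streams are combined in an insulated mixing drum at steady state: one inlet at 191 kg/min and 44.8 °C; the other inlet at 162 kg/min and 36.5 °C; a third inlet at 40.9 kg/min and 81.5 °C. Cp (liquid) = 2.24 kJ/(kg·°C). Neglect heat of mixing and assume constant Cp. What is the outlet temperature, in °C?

Energy balance with Q = 0: Σ ṁᵢCp,ᵢ(T_out − Tᵢ) = 0
T_out = Σ ṁᵢCp,ᵢTᵢ / Σ ṁᵢCp,ᵢ
      = 39879 / 882.34 = 45.197 °C

T_out = 45.2 °C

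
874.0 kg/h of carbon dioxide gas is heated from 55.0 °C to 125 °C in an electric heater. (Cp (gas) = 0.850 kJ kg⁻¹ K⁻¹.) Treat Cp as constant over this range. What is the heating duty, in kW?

Q = 14.4 kW

Q = ṁ·Cp·ΔT = 874.0 × 0.850 × (125 − 55.0) = 52003 kJ/h
Converting: 52003 / 3600 s = 14.445 kW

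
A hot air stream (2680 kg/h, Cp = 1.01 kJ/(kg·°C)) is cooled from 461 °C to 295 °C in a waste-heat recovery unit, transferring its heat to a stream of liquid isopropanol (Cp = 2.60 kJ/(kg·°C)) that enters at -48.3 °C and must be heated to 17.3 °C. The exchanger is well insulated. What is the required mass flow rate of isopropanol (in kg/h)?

Heat released by hot stream: Q = 2680 × 1.01 × (461 − 295) = 449330 kJ/h
Energy balance on cold side (adiabatic exchanger): Q = ṁ_c·Cp_c·(T_c,out − T_c,in)
ṁ_c = 449330 / [2.60 × (17.3 − -48.3)] = 2634.4 kg/h

ṁ_c = 2630 kg/h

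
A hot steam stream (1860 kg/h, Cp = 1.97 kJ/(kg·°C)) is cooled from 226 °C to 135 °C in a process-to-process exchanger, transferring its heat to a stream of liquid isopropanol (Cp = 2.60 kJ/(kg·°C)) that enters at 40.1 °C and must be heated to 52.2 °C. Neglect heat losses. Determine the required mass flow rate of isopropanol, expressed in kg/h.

Heat released by hot stream: Q = 1860 × 1.97 × (226 − 135) = 333440 kJ/h
Energy balance on cold side (adiabatic exchanger): Q = ṁ_c·Cp_c·(T_c,out − T_c,in)
ṁ_c = 333440 / [2.60 × (52.2 − 40.1)] = 10599 kg/h

ṁ_c = 10600 kg/h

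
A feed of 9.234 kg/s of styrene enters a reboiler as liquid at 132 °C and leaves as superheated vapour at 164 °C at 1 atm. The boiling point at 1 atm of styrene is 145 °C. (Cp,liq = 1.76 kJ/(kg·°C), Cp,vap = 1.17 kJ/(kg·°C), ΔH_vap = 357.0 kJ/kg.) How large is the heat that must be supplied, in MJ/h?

liquid 132→145 °C: 22.88 kJ/kg
vaporisation at 145 °C: 357 kJ/kg
vapour 145→164 °C: 22.23 kJ/kg
Δh = 22.88 + 357 + 22.23 = 402.11 kJ/kg
Q = ṁ·Δh = 9.234 kg/s × 402.11 kJ/kg = 3713.1 kJ/s
|Q| = 3713.1 kW = 13367 MJ/h

Q = 13400 MJ/h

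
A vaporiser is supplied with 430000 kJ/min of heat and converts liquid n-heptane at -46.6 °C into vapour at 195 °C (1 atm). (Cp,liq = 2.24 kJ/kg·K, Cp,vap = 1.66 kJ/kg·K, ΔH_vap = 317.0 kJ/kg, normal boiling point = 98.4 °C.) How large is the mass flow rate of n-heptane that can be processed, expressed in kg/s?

Δh = 2.24×(98.4−-46.6) + 317.0 + 1.66×(195−98.4) = 802.16 kJ/kg
Q = 430000 kJ/min = 7166.7 kJ/s = 7166.7 kJ/s
ṁ = Q/Δh = 7166.7 / 802.16 = 8.9343 kg/s

ṁ = 8.93 kg/s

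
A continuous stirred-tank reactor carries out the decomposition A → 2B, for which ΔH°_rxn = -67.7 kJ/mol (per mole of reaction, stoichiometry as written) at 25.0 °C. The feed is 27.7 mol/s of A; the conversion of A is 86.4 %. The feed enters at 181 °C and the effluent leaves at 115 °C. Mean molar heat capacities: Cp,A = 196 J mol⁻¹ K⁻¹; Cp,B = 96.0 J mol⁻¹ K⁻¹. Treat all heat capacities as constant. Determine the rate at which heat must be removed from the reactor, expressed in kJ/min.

Q_out = 119000 kJ/min

Extent of reaction ξ = 0.864 × 27.7 = 23.933 mol/s
Reaction term: ξ·ΔH°_rxn = 23.933 × -67.7 = -1620.3 kJ/s
Sensible, feed 181→25 °C: -846.96 kJ/s
Outlet flows (mol/s): A 3.7672, B 47.866
Sensible, products 25→115 °C: 480.01 kJ/s
Q = ΔH = -1987.2 kJ/s = -1987.2 kW
Heat removed = 119230 kJ/min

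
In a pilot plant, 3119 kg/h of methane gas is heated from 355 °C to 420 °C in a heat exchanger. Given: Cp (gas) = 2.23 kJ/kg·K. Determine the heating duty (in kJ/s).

Q = ṁ·Cp·ΔT = 3119 × 2.23 × (420 − 355) = 452100 kJ/h
Converting: 452100 / 3600 s = 125.58 kW

Q = 126 kJ/s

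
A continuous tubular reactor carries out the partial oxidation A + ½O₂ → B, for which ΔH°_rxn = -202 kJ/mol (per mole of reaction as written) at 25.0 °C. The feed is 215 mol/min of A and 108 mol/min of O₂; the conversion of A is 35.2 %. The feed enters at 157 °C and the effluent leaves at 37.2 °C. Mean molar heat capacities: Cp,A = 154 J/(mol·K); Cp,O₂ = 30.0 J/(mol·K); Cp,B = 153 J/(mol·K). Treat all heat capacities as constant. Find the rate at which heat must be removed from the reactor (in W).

Extent of reaction ξ = 0.352 × 215 = 75.68 mol/min
Reaction term: ξ·ΔH°_rxn = 75.68 × -202 = -15287 kJ/min
Sensible, feed 157→25 °C: -4798.2 kJ/min
Outlet flows (mol/min): A 139.32, O₂ 70.16, B 75.68
Sensible, products 25→37.2 °C: 428.7 kJ/min
Q = ΔH = -19657 kJ/min = -327.61 kW
Heat removed = 327610 W

Q_out = 328000 W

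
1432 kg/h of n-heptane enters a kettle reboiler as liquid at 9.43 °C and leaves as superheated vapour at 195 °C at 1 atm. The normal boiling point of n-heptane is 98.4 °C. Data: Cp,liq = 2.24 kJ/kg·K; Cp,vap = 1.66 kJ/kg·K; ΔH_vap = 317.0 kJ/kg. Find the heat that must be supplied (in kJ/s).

Q = 269 kJ/s

liquid 9.43→98.4 °C: 199.29 kJ/kg
vaporisation at 98.4 °C: 317 kJ/kg
vapour 98.4→195 °C: 160.36 kJ/kg
Δh = 199.29 + 317 + 160.36 = 676.65 kJ/kg
Q = ṁ·Δh = 1432 kg/h × 676.65 kJ/kg = 968960 kJ/h
|Q| = 269.16 kW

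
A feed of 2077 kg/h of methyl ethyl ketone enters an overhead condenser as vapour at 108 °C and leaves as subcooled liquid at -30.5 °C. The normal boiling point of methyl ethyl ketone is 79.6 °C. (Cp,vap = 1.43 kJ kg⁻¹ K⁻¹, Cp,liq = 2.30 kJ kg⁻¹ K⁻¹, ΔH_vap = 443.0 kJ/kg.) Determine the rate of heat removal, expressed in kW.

vapour 108→79.6 °C: -40.612 kJ/kg
condensation at 79.6 °C: -443 kJ/kg
liquid 79.6→-30.5 °C: -253.23 kJ/kg
Δh = -40.612 + -443 + -253.23 = -736.84 kJ/kg
Q = ṁ·Δh = 2077 kg/h × -736.84 kJ/kg = -1.5304e+06 kJ/h
|Q| = 425.12 kW

Q_c = 425 kW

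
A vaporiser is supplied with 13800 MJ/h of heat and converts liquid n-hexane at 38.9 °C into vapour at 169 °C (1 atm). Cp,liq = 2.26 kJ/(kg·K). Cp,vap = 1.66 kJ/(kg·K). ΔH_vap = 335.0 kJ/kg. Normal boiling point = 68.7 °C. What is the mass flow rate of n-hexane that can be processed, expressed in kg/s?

Δh = 2.26×(68.7−38.9) + 335.0 + 1.66×(169−68.7) = 568.85 kJ/kg
Q = 13800 MJ/h = 3833.3 kJ/s = 3833.3 kJ/s
ṁ = Q/Δh = 3833.3 / 568.85 = 6.7388 kg/s

ṁ = 6.74 kg/s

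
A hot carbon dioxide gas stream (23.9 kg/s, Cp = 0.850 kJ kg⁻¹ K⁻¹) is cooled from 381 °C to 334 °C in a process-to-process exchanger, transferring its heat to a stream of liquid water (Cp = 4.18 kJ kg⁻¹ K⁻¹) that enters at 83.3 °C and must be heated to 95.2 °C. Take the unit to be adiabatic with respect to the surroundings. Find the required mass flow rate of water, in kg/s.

ṁ_c = 19.2 kg/s

Heat released by hot stream: Q = 23.9 × 0.850 × (381 − 334) = 954.8 kJ/s
Energy balance on cold side (adiabatic exchanger): Q = ṁ_c·Cp_c·(T_c,out − T_c,in)
ṁ_c = 954.8 / [4.18 × (95.2 − 83.3)] = 19.195 kg/s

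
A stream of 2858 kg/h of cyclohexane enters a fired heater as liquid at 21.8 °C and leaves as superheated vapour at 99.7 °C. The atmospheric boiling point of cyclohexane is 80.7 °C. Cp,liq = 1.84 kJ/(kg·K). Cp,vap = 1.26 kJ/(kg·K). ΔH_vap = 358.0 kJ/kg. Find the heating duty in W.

Q = 389000 W

liquid 21.8→80.7 °C: 108.38 kJ/kg
vaporisation at 80.7 °C: 358 kJ/kg
vapour 80.7→99.7 °C: 23.94 kJ/kg
Δh = 108.38 + 358 + 23.94 = 490.32 kJ/kg
Q = ṁ·Δh = 2858 kg/h × 490.32 kJ/kg = 1.4013e+06 kJ/h
|Q| = 389.26 kW = 389260 W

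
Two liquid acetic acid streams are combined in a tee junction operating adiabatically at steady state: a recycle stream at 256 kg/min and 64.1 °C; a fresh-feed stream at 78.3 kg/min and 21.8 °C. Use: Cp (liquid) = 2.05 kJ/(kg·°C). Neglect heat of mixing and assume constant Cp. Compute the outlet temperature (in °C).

T_out = 54.2 °C

Energy balance with Q = 0: Σ ṁᵢCp,ᵢ(T_out − Tᵢ) = 0
T_out = Σ ṁᵢCp,ᵢTᵢ / Σ ṁᵢCp,ᵢ
      = 37139 / 685.31 = 54.192 °C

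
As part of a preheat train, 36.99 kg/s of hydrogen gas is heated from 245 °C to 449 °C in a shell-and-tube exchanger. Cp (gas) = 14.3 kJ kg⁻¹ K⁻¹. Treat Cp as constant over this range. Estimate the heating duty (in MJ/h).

Q = 388000 MJ/h

Q = ṁ·Cp·ΔT = 36.99 × 14.3 × (449 − 245) = 107910 kJ/s
Heating duty = 388470 MJ/h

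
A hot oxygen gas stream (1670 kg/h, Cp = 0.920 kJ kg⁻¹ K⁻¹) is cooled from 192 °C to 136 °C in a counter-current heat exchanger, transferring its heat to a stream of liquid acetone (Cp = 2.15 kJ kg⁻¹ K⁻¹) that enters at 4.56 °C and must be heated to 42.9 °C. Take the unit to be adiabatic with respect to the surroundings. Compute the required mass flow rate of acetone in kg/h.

Heat released by hot stream: Q = 1670 × 0.920 × (192 − 136) = 86038 kJ/h
Energy balance on cold side (adiabatic exchanger): Q = ṁ_c·Cp_c·(T_c,out − T_c,in)
ṁ_c = 86038 / [2.15 × (42.9 − 4.56)] = 1043.8 kg/h

ṁ_c = 1040 kg/h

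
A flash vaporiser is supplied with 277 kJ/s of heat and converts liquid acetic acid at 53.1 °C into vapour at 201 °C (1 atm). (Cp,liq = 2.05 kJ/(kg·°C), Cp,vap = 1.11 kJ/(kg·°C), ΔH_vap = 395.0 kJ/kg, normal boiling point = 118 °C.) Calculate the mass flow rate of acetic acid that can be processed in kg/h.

ṁ = 1610 kg/h

Δh = 2.05×(118−53.1) + 395.0 + 1.11×(201−118) = 620.17 kJ/kg
Q = 277 kJ/s = 277 kJ/s = 997200 kJ/h
ṁ = Q/Δh = 997200 / 620.17 = 1607.9 kg/h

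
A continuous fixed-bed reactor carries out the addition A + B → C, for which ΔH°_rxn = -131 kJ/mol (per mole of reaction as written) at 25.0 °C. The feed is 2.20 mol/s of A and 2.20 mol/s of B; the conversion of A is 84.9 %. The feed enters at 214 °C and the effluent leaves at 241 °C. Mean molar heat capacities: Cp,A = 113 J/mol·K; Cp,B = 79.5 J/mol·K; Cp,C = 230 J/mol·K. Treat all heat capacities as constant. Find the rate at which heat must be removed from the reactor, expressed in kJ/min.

Extent of reaction ξ = 0.849 × 2.20 = 1.8678 mol/s
Reaction term: ξ·ΔH°_rxn = 1.8678 × -131 = -244.68 kJ/s
Sensible, feed 214→25 °C: -80.041 kJ/s
Outlet flows (mol/s): A 0.3322, B 0.3322, C 1.8678
Sensible, products 25→241 °C: 106.61 kJ/s
Q = ΔH = -218.12 kJ/s = -218.12 kW
Heat removed = 13087 kJ/min

Q_out = 13100 kJ/min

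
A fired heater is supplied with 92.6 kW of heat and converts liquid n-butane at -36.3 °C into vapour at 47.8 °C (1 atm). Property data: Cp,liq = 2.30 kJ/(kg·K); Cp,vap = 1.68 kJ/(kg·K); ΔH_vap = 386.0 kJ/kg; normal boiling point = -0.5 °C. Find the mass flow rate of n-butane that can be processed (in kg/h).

ṁ = 607 kg/h

Δh = 2.30×(-0.5−-36.3) + 386.0 + 1.68×(47.8−-0.5) = 549.48 kJ/kg
Q = 92.6 kW = 92.6 kJ/s = 333360 kJ/h
ṁ = Q/Δh = 333360 / 549.48 = 606.68 kg/h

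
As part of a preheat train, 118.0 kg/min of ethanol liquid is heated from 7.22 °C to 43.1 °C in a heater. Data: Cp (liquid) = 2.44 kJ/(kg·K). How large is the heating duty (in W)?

Q = 172000 W

Q = ṁ·Cp·ΔT = 118.0 × 2.44 × (43.1 − 7.22) = 10331 kJ/min
Converting: 10331 / 60 s = 172.18 kW
Heating duty = 172180 W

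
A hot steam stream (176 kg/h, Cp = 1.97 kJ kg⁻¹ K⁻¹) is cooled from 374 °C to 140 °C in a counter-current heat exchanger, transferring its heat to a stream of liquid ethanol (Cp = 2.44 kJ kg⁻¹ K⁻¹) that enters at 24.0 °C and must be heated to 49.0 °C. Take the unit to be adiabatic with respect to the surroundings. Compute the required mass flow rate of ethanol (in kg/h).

ṁ_c = 1330 kg/h

Heat released by hot stream: Q = 176 × 1.97 × (374 − 140) = 81132 kJ/h
Energy balance on cold side (adiabatic exchanger): Q = ṁ_c·Cp_c·(T_c,out − T_c,in)
ṁ_c = 81132 / [2.44 × (49.0 − 24.0)] = 1330 kg/h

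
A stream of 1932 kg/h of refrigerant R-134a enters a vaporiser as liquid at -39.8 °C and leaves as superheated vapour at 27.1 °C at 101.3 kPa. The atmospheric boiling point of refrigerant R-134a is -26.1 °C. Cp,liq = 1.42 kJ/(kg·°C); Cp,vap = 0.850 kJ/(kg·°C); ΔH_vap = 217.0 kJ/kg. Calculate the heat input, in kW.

liquid -39.8→-26.1 °C: 19.454 kJ/kg
vaporisation at -26.1 °C: 217 kJ/kg
vapour -26.1→27.1 °C: 45.22 kJ/kg
Δh = 19.454 + 217 + 45.22 = 281.67 kJ/kg
Q = ṁ·Δh = 1932 kg/h × 281.67 kJ/kg = 544190 kJ/h
|Q| = 151.17 kW

Q = 151 kW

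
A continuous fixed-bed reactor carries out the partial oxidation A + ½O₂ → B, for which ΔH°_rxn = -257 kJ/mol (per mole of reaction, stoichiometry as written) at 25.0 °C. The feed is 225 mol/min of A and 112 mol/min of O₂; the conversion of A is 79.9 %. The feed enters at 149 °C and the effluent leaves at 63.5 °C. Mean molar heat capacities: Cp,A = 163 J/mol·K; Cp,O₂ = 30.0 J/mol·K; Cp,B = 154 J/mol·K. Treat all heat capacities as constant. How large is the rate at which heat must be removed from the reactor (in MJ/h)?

Q_out = 2990 MJ/h

Extent of reaction ξ = 0.799 × 225 = 179.78 mol/min
Reaction term: ξ·ΔH°_rxn = 179.78 × -257 = -46202 kJ/min
Sensible, feed 149→25 °C: -4964.3 kJ/min
Outlet flows (mol/min): A 45.225, O₂ 22.112, B 179.78
Sensible, products 25→63.5 °C: 1375.2 kJ/min
Q = ΔH = -49791 kJ/min = -829.85 kW
Heat removed = 2987.5 MJ/h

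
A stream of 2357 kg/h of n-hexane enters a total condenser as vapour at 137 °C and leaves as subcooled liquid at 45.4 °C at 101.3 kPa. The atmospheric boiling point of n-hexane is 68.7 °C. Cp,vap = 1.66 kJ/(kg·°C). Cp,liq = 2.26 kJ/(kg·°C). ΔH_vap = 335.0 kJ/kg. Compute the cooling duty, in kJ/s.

vapour 137→68.7 °C: -113.38 kJ/kg
condensation at 68.7 °C: -335 kJ/kg
liquid 68.7→45.4 °C: -52.658 kJ/kg
Δh = -113.38 + -335 + -52.658 = -501.04 kJ/kg
Q = ṁ·Δh = 2357 kg/h × -501.04 kJ/kg = -1.1809e+06 kJ/h
|Q| = 328.04 kW

Q_c = 328 kJ/s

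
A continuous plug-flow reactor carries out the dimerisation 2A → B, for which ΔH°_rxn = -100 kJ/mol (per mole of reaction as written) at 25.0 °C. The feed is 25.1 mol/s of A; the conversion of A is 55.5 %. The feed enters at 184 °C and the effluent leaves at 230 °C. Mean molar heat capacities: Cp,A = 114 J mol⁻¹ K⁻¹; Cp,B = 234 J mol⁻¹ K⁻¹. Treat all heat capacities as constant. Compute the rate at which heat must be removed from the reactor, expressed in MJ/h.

Extent of reaction ξ = 0.555 × 25.1 / 2 = 6.9653 mol/s
Reaction term: ξ·ΔH°_rxn = 6.9653 × -100 = -696.53 kJ/s
Sensible, feed 184→25 °C: -454.96 kJ/s
Outlet flows (mol/s): A 11.169, B 6.9653
Sensible, products 25→230 °C: 595.15 kJ/s
Q = ΔH = -556.33 kJ/s = -556.33 kW
Heat removed = 2002.8 MJ/h

Q_out = 2000 MJ/h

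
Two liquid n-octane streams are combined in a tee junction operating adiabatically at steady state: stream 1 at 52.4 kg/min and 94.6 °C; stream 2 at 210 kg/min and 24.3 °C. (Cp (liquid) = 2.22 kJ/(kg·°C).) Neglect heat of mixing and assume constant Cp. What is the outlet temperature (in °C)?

Energy balance with Q = 0: Σ ṁᵢCp,ᵢ(T_out − Tᵢ) = 0
Σ ṁᵢCp,ᵢTᵢ = 52.4×2.22×94.6 + 210×2.22×24.3 = 22333
Σ ṁᵢCp,ᵢ = 52.4×2.22 + 210×2.22 = 582.53
T_out = 22333 / 582.53 = 38.339 °C

T_out = 38.3 °C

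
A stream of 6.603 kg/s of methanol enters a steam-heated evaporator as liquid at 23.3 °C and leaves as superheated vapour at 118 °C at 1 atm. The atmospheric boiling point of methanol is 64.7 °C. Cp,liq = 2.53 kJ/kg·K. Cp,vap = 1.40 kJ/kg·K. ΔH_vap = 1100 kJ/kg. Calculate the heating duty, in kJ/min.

Q = 507000 kJ/min

liquid 23.3→64.7 °C: 104.74 kJ/kg
vaporisation at 64.7 °C: 1100 kJ/kg
vapour 64.7→118 °C: 74.62 kJ/kg
Δh = 104.74 + 1100 + 74.62 = 1279.4 kJ/kg
Q = ṁ·Δh = 6.603 kg/s × 1279.4 kJ/kg = 8447.6 kJ/s
|Q| = 8447.6 kW = 506860 kJ/min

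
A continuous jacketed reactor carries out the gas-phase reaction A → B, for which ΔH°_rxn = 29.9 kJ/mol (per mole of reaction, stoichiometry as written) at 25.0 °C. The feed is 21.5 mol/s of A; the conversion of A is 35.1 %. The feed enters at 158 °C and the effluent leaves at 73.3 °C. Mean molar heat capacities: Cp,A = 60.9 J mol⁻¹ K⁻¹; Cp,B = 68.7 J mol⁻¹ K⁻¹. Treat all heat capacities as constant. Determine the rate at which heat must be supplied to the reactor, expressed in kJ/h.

Q_in = 423000 kJ/h

Extent of reaction ξ = 0.351 × 21.5 = 7.5465 mol/s
Reaction term: ξ·ΔH°_rxn = 7.5465 × 29.9 = 225.64 kJ/s
Sensible, feed 158→25 °C: -174.14 kJ/s
Outlet flows (mol/s): A 13.954, B 7.5465
Sensible, products 25→73.3 °C: 66.085 kJ/s
Q = ΔH = 117.58 kJ/s = 117.58 kW
Heat supplied = 423290 kJ/h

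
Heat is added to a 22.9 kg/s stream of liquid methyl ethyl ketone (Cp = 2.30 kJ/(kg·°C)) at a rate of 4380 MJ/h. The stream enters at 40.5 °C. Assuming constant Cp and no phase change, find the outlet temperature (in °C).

Q = 4380 MJ/h = 1216.7 kJ/s
ΔT = Q/(ṁ·Cp) = 1216.7/(22.9×2.30) = 23.1 K
T_out = 40.5 + 23.1 = 63.6 °C

T_out = 63.6 °C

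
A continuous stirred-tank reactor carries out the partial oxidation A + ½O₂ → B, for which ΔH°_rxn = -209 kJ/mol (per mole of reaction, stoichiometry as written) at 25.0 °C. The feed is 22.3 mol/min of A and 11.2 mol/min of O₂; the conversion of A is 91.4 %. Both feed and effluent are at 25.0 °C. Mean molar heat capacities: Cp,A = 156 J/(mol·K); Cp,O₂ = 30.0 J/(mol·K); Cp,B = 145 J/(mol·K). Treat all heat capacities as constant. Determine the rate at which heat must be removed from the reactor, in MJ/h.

Q_out = 256 MJ/h

Extent of reaction ξ = 0.914 × 22.3 = 20.382 mol/min
Reaction term: ξ·ΔH°_rxn = 20.382 × -209 = -4259.9 kJ/min
Q = ΔH = -4259.9 kJ/min = -70.998 kW
Heat removed = 255.59 MJ/h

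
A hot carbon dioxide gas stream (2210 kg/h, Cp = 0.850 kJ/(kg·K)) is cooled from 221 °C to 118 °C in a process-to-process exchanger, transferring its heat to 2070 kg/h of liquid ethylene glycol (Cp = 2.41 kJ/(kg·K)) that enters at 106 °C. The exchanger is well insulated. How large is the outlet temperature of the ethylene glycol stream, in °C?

Heat released by hot stream: Q = 2210 × 0.850 × (221 − 118) = 193490 kJ/h
Energy balance on cold side (adiabatic exchanger): Q = ṁ_c·Cp_c·(T_c,out − T_c,in)
T_c,out = 106 + 193490/(2070 × 2.41) = 144.78 °C

T_c,out = 145 °C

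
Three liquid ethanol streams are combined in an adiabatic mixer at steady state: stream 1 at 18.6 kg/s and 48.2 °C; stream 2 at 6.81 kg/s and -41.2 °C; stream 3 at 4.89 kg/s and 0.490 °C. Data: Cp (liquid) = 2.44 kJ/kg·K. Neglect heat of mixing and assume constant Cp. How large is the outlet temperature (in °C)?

T_out = 20.4 °C

No heat crosses the boundary, so H_out = H_in.
T_out = Σ ṁᵢCp,ᵢTᵢ / Σ ṁᵢCp,ᵢ
      = 1508.8 / 73.932 = 20.407 °C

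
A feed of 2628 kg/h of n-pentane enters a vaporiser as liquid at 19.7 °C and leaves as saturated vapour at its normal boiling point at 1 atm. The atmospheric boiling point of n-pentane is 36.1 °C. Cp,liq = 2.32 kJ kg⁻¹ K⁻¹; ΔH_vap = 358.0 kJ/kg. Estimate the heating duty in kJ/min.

Q = 17300 kJ/min

liquid 19.7→36.1 °C: 38.048 kJ/kg
vaporisation at 36.1 °C: 358 kJ/kg
Δh = 38.048 + 358 = 396.05 kJ/kg
Q = ṁ·Δh = 2628 kg/h × 396.05 kJ/kg = 1.0408e+06 kJ/h
|Q| = 289.12 kW = 17347 kJ/min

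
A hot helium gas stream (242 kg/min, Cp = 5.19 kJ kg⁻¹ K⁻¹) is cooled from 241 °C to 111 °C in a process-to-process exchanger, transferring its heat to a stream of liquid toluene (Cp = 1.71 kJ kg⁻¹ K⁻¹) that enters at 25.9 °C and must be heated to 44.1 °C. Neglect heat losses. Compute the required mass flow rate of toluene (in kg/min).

Heat released by hot stream: Q = 242 × 5.19 × (241 − 111) = 163280 kJ/min
Energy balance on cold side (adiabatic exchanger): Q = ṁ_c·Cp_c·(T_c,out − T_c,in)
ṁ_c = 163280 / [1.71 × (44.1 − 25.9)] = 5246.4 kg/min

ṁ_c = 5250 kg/min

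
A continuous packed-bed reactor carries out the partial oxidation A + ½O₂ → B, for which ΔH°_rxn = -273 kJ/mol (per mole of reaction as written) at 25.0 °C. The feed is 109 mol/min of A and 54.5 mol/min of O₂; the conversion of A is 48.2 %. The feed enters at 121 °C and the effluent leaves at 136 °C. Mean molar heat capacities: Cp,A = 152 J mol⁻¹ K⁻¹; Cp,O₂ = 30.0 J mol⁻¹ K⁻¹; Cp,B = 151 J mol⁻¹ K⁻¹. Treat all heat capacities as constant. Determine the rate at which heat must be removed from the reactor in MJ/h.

Extent of reaction ξ = 0.482 × 109 = 52.538 mol/min
Reaction term: ξ·ΔH°_rxn = 52.538 × -273 = -14343 kJ/min
Sensible, feed 121→25 °C: -1747.5 kJ/min
Outlet flows (mol/min): A 56.462, O₂ 28.231, B 52.538
Sensible, products 25→136 °C: 1927.2 kJ/min
Q = ΔH = -14163 kJ/min = -236.05 kW
Heat removed = 849.79 MJ/h

Q_out = 850 MJ/h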